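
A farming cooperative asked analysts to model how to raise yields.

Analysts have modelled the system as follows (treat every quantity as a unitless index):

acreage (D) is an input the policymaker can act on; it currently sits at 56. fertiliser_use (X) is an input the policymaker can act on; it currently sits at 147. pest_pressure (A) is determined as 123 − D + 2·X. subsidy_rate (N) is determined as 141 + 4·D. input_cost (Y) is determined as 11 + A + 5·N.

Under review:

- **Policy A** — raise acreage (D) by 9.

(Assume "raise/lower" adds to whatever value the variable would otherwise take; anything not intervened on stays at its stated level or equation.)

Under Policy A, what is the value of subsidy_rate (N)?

Policy A (D + 9):
  D = 56 + 9 = 65
  N = 141 + 4·65 = 401

401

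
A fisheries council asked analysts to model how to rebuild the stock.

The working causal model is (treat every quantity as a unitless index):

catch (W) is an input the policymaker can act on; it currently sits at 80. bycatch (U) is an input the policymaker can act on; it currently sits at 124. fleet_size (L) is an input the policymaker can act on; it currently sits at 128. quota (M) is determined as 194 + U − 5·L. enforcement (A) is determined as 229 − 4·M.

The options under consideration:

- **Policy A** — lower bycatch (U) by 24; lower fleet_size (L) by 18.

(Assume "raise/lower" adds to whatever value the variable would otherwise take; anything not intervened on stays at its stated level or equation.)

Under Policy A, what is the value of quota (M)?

Policy A (U − 24, L − 18):
  U = 124 − 24 = 100
  L = 128 − 18 = 110
  M = 194 + 100 − 5·110 = -256

-256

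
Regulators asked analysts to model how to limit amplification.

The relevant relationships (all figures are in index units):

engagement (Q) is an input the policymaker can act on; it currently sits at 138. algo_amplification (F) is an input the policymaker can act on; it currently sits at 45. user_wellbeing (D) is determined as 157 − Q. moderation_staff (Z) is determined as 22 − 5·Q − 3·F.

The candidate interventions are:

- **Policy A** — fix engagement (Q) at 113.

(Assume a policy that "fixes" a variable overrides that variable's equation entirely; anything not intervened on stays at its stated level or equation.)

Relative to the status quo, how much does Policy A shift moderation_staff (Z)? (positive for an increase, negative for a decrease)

Baseline:
  Q = 138
  F = 45
  Z = 22 − 5·138 − 3·45 = -803
Policy A (Q := 113):
  Q = 113
  F = 45
  Z = 22 − 5·113 − 3·45 = -678
Change in Z: -678 − (-803) = 125

125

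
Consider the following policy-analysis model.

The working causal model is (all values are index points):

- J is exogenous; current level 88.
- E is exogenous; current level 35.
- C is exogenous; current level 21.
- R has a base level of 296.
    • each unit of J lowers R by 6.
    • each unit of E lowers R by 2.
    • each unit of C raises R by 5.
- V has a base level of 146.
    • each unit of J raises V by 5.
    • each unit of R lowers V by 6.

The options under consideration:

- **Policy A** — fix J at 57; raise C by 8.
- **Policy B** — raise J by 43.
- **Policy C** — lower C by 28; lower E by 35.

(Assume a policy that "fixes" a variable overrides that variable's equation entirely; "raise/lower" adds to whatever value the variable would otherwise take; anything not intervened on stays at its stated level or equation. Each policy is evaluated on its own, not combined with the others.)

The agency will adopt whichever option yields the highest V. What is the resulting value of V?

3531

Policy A (J := 57, C + 8):
  J = 57
  E = 35
  C = 21 + 8 = 29
  R = 296 − 6·57 − 2·35 + 5·29 = 29
  V = 146 + 5·57 − 6·29 = 257
Policy B (J + 43):
  J = 88 + 43 = 131
  E = 35
  C = 21
  R = 296 − 6·131 − 2·35 + 5·21 = -455
  V = 146 + 5·131 − 6·(-455) = 3531
Policy C (C − 28, E − 35):
  J = 88
  E = 35 − 35 = 0
  C = 21 − 28 = -7
  R = 296 − 6·88 − 2·0 + 5·(-7) = -267
  V = 146 + 5·88 − 6·(-267) = 2188
Comparing — Policy A: V=257, Policy B: V=3531, Policy C: V=2188. Highest is 3531 (Policy B).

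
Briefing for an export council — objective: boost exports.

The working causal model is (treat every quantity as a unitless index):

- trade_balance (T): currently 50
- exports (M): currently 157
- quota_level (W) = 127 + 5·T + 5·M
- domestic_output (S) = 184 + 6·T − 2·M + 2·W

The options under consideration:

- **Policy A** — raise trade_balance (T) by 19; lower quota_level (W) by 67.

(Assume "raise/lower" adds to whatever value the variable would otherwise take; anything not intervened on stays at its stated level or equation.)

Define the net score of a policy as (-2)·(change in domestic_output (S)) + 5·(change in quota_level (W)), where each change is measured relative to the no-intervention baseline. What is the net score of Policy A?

Baseline:
  T = 50
  M = 157
  W = 127 + 5·50 + 5·157 = 1162
  S = 184 + 6·50 − 2·157 + 2·1162 = 2494
Policy A (T + 19, W − 67):
  T = 50 + 19 = 69
  M = 157
  W = 127 + 5·69 + 5·157 (−67 from intervention) = 1190
  S = 184 + 6·69 − 2·157 + 2·1190 = 2664
ΔS = 2664 − 2494 = 170; ΔW = 1190 − 1162 = 28
Score = (-2)·170 + 5·28 = -200

-200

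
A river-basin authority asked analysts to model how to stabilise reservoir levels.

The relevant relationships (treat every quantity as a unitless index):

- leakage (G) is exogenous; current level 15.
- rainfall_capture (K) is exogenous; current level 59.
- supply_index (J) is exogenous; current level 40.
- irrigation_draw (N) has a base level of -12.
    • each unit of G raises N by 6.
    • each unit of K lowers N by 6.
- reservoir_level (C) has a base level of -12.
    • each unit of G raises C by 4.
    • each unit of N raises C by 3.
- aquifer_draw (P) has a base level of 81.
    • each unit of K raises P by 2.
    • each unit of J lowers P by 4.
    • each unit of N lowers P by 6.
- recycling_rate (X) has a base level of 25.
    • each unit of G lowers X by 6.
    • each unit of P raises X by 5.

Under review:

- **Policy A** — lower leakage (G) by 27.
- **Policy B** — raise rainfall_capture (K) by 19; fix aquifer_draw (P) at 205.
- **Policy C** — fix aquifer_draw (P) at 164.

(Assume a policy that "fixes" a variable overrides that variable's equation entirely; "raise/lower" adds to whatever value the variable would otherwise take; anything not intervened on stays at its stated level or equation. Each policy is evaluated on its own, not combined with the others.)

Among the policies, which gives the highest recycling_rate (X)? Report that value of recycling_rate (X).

Policy A (G − 27):
  G = 15 − 27 = -12
  K = 59
  J = 40
  N = -12 + 6·(-12) − 6·59 = -438
  P = 81 + 2·59 − 4·40 − 6·(-438) = 2667
  X = 25 − 6·(-12) + 5·2667 = 13432
Policy B (K + 19, P := 205):
  G = 15
  K = 59 + 19 = 78
  J = 40
  N = -12 + 6·15 − 6·78 = -390
  P = 205
  X = 25 − 6·15 + 5·205 = 960
Policy C (P := 164):
  G = 15
  K = 59
  J = 40
  N = -12 + 6·15 − 6·59 = -276
  P = 164
  X = 25 − 6·15 + 5·164 = 755
Comparing — Policy A: X=13432, Policy B: X=960, Policy C: X=755. Highest is 13432 (Policy A).

13432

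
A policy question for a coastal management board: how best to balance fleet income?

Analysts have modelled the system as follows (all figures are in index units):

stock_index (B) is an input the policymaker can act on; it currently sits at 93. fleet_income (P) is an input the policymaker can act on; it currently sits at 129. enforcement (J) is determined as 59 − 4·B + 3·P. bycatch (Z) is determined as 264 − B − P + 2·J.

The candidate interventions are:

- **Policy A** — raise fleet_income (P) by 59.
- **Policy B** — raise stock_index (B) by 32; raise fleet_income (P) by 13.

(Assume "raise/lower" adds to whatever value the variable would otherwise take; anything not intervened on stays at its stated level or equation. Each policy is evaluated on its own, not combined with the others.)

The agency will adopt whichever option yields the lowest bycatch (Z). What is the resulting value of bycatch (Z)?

Policy A (P + 59):
  B = 93
  P = 129 + 59 = 188
  J = 59 − 4·93 + 3·188 = 251
  Z = 264 − 93 − 188 + 2·251 = 485
Policy B (B + 32, P + 13):
  B = 93 + 32 = 125
  P = 129 + 13 = 142
  J = 59 − 4·125 + 3·142 = -15
  Z = 264 − 125 − 142 + 2·(-15) = -33
Comparing — Policy A: Z=485, Policy B: Z=-33. Lowest is -33 (Policy B).

-33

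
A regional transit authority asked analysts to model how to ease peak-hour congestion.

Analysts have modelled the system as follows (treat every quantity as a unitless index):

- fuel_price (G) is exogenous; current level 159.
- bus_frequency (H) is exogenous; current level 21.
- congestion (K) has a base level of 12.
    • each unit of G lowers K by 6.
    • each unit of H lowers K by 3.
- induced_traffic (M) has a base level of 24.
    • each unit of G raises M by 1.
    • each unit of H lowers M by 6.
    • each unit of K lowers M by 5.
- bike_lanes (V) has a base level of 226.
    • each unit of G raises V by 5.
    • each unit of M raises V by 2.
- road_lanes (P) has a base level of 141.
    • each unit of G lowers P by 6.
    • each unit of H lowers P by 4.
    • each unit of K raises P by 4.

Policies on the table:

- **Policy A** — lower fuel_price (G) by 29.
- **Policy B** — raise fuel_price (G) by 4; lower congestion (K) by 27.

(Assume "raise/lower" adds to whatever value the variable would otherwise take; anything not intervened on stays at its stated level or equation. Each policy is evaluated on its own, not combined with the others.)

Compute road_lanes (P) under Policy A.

-4047

Policy A (G − 29):
  G = 159 − 29 = 130
  H = 21
  K = 12 − 6·130 − 3·21 = -831
  P = 141 − 6·130 − 4·21 + 4·(-831) = -4047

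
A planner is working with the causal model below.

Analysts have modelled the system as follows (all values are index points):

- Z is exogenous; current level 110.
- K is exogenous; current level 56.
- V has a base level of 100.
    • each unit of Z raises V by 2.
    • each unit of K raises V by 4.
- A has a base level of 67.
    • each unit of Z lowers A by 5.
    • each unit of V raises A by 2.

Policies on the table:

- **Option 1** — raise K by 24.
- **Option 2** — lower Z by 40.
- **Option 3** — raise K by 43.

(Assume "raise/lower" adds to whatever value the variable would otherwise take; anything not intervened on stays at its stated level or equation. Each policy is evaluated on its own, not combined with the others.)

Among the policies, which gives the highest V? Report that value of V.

716

Option 1 (K + 24):
  Z = 110
  K = 56 + 24 = 80
  V = 100 + 2·110 + 4·80 = 640
Option 2 (Z − 40):
  Z = 110 − 40 = 70
  K = 56
  V = 100 + 2·70 + 4·56 = 464
Option 3 (K + 43):
  Z = 110
  K = 56 + 43 = 99
  V = 100 + 2·110 + 4·99 = 716
Comparing — Option 1: V=640, Option 2: V=464, Option 3: V=716. Highest is 716 (Option 3).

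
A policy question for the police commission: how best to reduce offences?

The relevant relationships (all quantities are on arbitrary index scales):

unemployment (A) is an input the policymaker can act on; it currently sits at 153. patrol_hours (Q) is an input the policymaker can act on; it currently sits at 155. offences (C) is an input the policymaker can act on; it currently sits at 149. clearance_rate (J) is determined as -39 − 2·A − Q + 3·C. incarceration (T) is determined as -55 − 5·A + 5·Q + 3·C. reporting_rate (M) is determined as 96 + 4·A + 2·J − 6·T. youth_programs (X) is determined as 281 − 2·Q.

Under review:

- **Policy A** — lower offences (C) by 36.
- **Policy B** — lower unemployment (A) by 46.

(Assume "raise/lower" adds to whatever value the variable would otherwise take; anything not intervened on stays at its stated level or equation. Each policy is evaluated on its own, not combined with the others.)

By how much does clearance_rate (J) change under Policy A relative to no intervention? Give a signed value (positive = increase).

-108

Baseline:
  A = 153
  Q = 155
  C = 149
  J = -39 − 2·153 − 155 + 3·149 = -53
Policy A (C − 36):
  A = 153
  Q = 155
  C = 149 − 36 = 113
  J = -39 − 2·153 − 155 + 3·113 = -161
Change in J: -161 − (-53) = -108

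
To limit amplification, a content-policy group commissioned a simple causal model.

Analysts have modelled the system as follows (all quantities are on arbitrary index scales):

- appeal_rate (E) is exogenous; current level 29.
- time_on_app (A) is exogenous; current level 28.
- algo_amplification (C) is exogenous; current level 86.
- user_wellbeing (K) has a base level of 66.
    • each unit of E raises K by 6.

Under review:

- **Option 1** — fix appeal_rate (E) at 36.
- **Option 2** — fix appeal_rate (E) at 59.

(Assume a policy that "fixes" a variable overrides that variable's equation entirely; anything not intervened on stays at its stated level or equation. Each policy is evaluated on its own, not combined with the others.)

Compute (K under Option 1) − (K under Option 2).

Option 1 (E := 36):
  E = 36
  K = 66 + 6·36 = 282
Option 2 (E := 59):
  E = 59
  K = 66 + 6·59 = 420
K: 282 − 420 = -138

-138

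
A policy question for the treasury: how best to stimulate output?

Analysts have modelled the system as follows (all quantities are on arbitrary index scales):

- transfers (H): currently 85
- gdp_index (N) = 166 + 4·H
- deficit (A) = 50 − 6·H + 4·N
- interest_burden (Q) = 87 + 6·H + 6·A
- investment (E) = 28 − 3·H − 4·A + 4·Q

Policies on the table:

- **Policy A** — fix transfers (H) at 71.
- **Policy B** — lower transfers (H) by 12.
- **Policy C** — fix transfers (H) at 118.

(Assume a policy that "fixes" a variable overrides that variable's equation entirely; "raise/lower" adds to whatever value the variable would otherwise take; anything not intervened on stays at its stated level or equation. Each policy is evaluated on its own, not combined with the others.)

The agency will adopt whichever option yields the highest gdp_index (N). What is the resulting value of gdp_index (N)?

638

Policy A (H := 71):
  H = 71
  N = 166 + 4·71 = 450
Policy B (H − 12):
  H = 85 − 12 = 73
  N = 166 + 4·73 = 458
Policy C (H := 118):
  H = 118
  N = 166 + 4·118 = 638
Comparing — Policy A: N=450, Policy B: N=458, Policy C: N=638. Highest is 638 (Policy C).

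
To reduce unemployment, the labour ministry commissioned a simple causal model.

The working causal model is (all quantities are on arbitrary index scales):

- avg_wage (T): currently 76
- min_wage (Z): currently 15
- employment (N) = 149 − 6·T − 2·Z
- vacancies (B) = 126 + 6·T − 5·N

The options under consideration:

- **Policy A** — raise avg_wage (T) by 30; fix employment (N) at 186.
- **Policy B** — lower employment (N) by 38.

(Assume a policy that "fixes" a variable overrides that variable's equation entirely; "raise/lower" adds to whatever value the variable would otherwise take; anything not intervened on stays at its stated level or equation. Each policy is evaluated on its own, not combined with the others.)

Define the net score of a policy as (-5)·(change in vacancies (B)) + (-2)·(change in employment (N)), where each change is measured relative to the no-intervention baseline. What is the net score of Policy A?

11129

Baseline:
  T = 76
  Z = 15
  N = 149 − 6·76 − 2·15 = -337
  B = 126 + 6·76 − 5·(-337) = 2267
Policy A (T + 30, N := 186):
  T = 76 + 30 = 106
  Z = 15
  N = 186
  B = 126 + 6·106 − 5·186 = -168
ΔB = -168 − 2267 = -2435; ΔN = 186 − (-337) = 523
Score = (-5)·(-2435) + (-2)·523 = 11129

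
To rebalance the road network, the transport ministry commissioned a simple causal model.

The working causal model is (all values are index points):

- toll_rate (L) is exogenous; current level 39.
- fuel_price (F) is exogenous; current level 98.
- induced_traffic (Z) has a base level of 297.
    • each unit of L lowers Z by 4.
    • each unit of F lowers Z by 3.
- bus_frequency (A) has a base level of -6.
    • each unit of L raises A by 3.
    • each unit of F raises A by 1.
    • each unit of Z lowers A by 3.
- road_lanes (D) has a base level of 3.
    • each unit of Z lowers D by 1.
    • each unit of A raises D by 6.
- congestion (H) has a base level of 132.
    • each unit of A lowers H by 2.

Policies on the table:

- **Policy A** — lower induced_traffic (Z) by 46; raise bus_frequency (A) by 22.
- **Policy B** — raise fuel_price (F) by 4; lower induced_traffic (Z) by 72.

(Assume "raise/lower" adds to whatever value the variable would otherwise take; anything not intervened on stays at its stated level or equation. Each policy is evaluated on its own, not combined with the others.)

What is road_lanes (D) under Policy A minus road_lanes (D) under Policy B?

-614

Policy A (Z − 46, A + 22):
  L = 39
  F = 98
  Z = 297 − 4·39 − 3·98 (−46 from intervention) = -199
  A = -6 + 3·39 + 98 − 3·(-199) (+22 from intervention) = 828
  D = 3 − (-199) + 6·828 = 5170
Policy B (F + 4, Z − 72):
  L = 39
  F = 98 + 4 = 102
  Z = 297 − 4·39 − 3·102 (−72 from intervention) = -237
  A = -6 + 3·39 + 102 − 3·(-237) = 924
  D = 3 − (-237) + 6·924 = 5784
D: 5170 − 5784 = -614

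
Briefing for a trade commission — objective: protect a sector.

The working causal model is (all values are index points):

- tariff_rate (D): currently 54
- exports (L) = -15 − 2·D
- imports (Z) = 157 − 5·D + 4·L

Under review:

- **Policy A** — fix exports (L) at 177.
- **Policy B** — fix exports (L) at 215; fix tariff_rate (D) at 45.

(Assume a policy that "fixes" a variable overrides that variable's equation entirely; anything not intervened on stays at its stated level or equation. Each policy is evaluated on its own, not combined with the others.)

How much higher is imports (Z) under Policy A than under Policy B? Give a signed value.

Policy A (L := 177):
  D = 54
  L = 177
  Z = 157 − 5·54 + 4·177 = 595
Policy B (L := 215, D := 45):
  D = 45
  L = 215
  Z = 157 − 5·45 + 4·215 = 792
Z: 595 − 792 = -197

-197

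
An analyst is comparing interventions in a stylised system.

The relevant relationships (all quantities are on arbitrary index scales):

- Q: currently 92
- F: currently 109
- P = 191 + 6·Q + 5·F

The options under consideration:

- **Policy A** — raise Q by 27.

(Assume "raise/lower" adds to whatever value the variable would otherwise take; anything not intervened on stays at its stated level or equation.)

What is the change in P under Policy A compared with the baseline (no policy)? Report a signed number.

162

Baseline:
  Q = 92
  F = 109
  P = 191 + 6·92 + 5·109 = 1288
Policy A (Q + 27):
  Q = 92 + 27 = 119
  F = 109
  P = 191 + 6·119 + 5·109 = 1450
Change in P: 1450 − 1288 = 162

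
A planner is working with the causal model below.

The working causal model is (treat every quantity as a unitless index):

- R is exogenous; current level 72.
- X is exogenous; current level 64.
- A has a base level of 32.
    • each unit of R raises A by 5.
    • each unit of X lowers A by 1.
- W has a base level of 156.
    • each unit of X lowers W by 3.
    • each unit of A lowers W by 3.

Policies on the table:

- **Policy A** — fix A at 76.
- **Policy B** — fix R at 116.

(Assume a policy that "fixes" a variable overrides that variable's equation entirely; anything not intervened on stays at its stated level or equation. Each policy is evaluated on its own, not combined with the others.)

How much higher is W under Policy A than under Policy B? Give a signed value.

Policy A (A := 76):
  R = 72
  X = 64
  A = 76
  W = 156 − 3·64 − 3·76 = -264
Policy B (R := 116):
  R = 116
  X = 64
  A = 32 + 5·116 − 64 = 548
  W = 156 − 3·64 − 3·548 = -1680
W: -264 − (-1680) = 1416

1416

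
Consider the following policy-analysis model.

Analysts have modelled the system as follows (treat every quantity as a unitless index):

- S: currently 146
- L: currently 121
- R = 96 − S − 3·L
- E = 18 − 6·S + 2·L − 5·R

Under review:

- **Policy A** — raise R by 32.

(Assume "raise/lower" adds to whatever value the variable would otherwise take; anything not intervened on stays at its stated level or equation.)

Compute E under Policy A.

1289

Policy A (R + 32):
  S = 146
  L = 121
  R = 96 − 146 − 3·121 (+32 from intervention) = -381
  E = 18 − 6·146 + 2·121 − 5·(-381) = 1289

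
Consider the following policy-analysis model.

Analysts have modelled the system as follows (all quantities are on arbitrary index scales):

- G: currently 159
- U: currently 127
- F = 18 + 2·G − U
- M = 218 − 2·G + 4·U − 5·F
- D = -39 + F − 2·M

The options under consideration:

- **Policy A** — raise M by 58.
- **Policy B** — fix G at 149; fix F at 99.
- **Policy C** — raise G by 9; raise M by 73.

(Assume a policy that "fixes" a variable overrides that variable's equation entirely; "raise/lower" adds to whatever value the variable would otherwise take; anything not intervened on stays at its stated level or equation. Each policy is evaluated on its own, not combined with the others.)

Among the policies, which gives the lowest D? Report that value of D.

194

Policy A (M + 58):
  G = 159
  U = 127
  F = 18 + 2·159 − 127 = 209
  M = 218 − 2·159 + 4·127 − 5·209 (+58 from intervention) = -579
  D = -39 + 209 − 2·(-579) = 1328
Policy B (G := 149, F := 99):
  G = 149
  U = 127
  F = 99
  M = 218 − 2·149 + 4·127 − 5·99 = -67
  D = -39 + 99 − 2·(-67) = 194
Policy C (G + 9, M + 73):
  G = 159 + 9 = 168
  U = 127
  F = 18 + 2·168 − 127 = 227
  M = 218 − 2·168 + 4·127 − 5·227 (+73 from intervention) = -672
  D = -39 + 227 − 2·(-672) = 1532
Comparing — Policy A: D=1328, Policy B: D=194, Policy C: D=1532. Lowest is 194 (Policy B).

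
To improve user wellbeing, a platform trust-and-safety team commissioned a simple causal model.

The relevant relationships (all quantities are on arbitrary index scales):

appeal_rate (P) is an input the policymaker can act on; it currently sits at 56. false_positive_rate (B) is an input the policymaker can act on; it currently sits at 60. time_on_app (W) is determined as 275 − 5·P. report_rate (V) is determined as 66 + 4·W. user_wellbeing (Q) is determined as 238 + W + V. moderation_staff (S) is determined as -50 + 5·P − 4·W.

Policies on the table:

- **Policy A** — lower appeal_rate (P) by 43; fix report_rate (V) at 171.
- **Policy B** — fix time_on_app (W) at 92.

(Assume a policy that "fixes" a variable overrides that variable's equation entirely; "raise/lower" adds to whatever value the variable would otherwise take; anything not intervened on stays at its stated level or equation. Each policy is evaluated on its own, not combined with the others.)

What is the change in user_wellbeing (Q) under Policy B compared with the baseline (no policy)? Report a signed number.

485

Baseline:
  P = 56
  W = 275 − 5·56 = -5
  V = 66 + 4·(-5) = 46
  Q = 238 + (-5) + 46 = 279
Policy B (W := 92):
  P = 56
  W = 92
  V = 66 + 4·92 = 434
  Q = 238 + 92 + 434 = 764
Change in Q: 764 − 279 = 485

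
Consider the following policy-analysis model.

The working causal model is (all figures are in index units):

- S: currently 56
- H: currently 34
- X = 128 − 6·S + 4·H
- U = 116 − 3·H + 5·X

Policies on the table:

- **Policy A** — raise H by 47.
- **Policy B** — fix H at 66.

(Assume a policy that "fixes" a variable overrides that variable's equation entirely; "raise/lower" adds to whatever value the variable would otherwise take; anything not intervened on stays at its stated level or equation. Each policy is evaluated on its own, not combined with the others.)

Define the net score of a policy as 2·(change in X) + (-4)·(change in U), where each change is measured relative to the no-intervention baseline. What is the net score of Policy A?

-2820

Baseline:
  S = 56
  H = 34
  X = 128 − 6·56 + 4·34 = -72
  U = 116 − 3·34 + 5·(-72) = -346
Policy A (H + 47):
  S = 56
  H = 34 + 47 = 81
  X = 128 − 6·56 + 4·81 = 116
  U = 116 − 3·81 + 5·116 = 453
ΔX = 116 − (-72) = 188; ΔU = 453 − (-346) = 799
Score = 2·188 + (-4)·799 = -2820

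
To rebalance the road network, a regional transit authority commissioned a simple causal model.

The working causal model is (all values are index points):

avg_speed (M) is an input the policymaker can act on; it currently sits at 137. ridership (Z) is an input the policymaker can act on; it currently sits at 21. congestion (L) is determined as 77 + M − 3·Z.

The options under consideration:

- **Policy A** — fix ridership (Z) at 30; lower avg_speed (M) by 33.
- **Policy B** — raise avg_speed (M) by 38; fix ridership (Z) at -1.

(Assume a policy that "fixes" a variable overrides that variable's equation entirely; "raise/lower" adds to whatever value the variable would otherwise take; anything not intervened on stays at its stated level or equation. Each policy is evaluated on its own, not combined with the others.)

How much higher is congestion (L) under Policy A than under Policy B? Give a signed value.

-164

Policy A (Z := 30, M − 33):
  M = 137 − 33 = 104
  Z = 30
  L = 77 + 104 − 3·30 = 91
Policy B (M + 38, Z := -1):
  M = 137 + 38 = 175
  Z = -1
  L = 77 + 175 − 3·(-1) = 255
L: 91 − 255 = -164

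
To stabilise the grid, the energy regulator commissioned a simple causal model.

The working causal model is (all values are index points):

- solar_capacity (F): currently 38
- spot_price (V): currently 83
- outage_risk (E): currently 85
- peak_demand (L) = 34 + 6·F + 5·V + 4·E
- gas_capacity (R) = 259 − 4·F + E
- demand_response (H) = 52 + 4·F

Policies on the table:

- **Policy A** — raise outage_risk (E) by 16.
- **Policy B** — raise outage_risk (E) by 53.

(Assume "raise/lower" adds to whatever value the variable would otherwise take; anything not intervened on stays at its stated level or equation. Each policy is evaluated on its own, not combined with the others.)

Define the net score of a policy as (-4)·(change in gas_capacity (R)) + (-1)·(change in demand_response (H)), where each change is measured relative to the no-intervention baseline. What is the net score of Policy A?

Baseline:
  F = 38
  E = 85
  R = 259 − 4·38 + 85 = 192
  H = 52 + 4·38 = 204
Policy A (E + 16):
  F = 38
  E = 85 + 16 = 101
  R = 259 − 4·38 + 101 = 208
  H = 52 + 4·38 = 204
ΔR = 208 − 192 = 16; ΔH = 204 − 204 = 0
Score = (-4)·16 + (-1)·0 = -64

-64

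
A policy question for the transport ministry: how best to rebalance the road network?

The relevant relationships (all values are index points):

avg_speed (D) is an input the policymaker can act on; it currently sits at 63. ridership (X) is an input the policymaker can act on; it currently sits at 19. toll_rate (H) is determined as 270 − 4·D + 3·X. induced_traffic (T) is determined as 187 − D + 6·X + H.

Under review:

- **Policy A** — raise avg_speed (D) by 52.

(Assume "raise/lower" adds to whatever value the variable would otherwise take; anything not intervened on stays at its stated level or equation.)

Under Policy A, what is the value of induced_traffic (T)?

53

Policy A (D + 52):
  D = 63 + 52 = 115
  X = 19
  H = 270 − 4·115 + 3·19 = -133
  T = 187 − 115 + 6·19 + (-133) = 53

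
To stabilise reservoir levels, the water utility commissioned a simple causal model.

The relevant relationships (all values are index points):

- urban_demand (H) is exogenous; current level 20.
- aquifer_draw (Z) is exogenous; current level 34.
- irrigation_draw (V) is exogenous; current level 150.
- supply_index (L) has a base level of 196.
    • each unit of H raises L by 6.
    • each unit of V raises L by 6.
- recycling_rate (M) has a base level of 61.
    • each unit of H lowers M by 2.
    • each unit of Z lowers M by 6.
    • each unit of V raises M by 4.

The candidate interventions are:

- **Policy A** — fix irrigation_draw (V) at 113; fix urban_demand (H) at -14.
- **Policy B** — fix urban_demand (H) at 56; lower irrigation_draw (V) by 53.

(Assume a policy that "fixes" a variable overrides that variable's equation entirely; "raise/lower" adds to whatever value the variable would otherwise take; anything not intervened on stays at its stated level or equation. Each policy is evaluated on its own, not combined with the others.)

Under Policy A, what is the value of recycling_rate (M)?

337

Policy A (V := 113, H := -14):
  H = -14
  Z = 34
  V = 113
  M = 61 − 2·(-14) − 6·34 + 4·113 = 337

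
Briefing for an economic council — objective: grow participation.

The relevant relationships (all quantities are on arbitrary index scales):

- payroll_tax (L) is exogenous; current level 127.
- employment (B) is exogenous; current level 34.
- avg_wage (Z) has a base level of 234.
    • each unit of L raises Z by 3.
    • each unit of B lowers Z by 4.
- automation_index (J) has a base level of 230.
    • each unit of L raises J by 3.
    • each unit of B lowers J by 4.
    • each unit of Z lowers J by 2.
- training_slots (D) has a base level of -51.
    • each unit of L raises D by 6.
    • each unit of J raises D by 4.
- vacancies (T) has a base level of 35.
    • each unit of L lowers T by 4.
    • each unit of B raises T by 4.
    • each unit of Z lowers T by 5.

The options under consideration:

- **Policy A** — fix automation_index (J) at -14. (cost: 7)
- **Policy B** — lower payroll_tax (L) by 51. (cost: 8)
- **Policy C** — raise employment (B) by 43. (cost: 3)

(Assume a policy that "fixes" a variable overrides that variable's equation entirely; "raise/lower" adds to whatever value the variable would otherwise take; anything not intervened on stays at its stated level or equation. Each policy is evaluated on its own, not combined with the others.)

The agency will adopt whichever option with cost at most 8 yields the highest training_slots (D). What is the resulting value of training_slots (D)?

655

Policy A (J := -14):
  L = 127
  B = 34
  Z = 234 + 3·127 − 4·34 = 479
  J = -14
  D = -51 + 6·127 + 4·(-14) = 655
Policy B (L − 51):
  L = 127 − 51 = 76
  B = 34
  Z = 234 + 3·76 − 4·34 = 326
  J = 230 + 3·76 − 4·34 − 2·326 = -330
  D = -51 + 6·76 + 4·(-330) = -915
Policy C (B + 43):
  L = 127
  B = 34 + 43 = 77
  Z = 234 + 3·127 − 4·77 = 307
  J = 230 + 3·127 − 4·77 − 2·307 = -311
  D = -51 + 6·127 + 4·(-311) = -533
Comparing — Policy A: D=655, Policy B: D=-915, Policy C: D=-533. Highest is 655 (Policy A).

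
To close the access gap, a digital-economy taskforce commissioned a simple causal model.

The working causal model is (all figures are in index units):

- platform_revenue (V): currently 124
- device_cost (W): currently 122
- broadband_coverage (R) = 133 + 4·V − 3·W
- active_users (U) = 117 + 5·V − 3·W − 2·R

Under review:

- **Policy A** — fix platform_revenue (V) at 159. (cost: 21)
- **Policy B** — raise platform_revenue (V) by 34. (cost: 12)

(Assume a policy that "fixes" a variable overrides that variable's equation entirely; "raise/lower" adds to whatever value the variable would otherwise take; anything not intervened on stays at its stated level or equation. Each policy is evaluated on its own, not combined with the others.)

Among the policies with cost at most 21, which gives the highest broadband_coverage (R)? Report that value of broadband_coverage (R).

403

Policy A (V := 159):
  V = 159
  W = 122
  R = 133 + 4·159 − 3·122 = 403
Policy B (V + 34):
  V = 124 + 34 = 158
  W = 122
  R = 133 + 4·158 − 3·122 = 399
Comparing — Policy A: R=403, Policy B: R=399. Highest is 403 (Policy A).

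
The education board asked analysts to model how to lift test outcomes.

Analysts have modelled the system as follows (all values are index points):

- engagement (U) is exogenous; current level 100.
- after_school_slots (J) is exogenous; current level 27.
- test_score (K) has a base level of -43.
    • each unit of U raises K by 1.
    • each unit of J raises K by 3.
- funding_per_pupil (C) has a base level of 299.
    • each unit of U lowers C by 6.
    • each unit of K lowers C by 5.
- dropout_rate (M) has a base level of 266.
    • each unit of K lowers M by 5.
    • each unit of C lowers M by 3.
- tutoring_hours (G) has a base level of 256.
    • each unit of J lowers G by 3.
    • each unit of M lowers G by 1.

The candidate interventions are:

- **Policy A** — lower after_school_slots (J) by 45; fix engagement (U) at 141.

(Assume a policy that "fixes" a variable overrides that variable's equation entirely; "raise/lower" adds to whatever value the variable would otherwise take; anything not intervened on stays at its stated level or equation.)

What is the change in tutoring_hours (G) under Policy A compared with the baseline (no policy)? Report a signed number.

337

Baseline:
  U = 100
  J = 27
  K = -43 + 100 + 3·27 = 138
  C = 299 − 6·100 − 5·138 = -991
  M = 266 − 5·138 − 3·(-991) = 2549
  G = 256 − 3·27 − 2549 = -2374
Policy A (J − 45, U := 141):
  U = 141
  J = 27 − 45 = -18
  K = -43 + 141 + 3·(-18) = 44
  C = 299 − 6·141 − 5·44 = -767
  M = 266 − 5·44 − 3·(-767) = 2347
  G = 256 − 3·(-18) − 2347 = -2037
Change in G: -2037 − (-2374) = 337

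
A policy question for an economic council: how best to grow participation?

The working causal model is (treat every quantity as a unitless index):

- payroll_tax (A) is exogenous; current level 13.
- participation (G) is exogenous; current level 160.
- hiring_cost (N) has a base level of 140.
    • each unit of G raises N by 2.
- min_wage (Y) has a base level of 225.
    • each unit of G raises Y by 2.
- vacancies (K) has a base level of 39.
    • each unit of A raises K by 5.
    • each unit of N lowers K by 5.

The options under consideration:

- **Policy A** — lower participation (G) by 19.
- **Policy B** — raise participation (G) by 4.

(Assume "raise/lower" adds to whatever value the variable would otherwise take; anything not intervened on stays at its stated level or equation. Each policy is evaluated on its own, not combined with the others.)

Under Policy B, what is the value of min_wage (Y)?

553

Policy B (G + 4):
  G = 160 + 4 = 164
  Y = 225 + 2·164 = 553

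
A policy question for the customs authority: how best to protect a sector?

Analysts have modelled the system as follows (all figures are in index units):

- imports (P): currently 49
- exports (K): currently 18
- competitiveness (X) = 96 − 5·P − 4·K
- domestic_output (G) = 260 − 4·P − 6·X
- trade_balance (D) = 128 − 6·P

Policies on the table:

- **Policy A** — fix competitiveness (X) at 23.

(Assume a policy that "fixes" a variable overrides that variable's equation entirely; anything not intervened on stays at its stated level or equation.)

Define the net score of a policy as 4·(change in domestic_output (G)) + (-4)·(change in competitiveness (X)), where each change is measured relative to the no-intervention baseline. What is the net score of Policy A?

Baseline:
  P = 49
  K = 18
  X = 96 − 5·49 − 4·18 = -221
  G = 260 − 4·49 − 6·(-221) = 1390
Policy A (X := 23):
  P = 49
  K = 18
  X = 23
  G = 260 − 4·49 − 6·23 = -74
ΔG = -74 − 1390 = -1464; ΔX = 23 − (-221) = 244
Score = 4·(-1464) + (-4)·244 = -6832

-6832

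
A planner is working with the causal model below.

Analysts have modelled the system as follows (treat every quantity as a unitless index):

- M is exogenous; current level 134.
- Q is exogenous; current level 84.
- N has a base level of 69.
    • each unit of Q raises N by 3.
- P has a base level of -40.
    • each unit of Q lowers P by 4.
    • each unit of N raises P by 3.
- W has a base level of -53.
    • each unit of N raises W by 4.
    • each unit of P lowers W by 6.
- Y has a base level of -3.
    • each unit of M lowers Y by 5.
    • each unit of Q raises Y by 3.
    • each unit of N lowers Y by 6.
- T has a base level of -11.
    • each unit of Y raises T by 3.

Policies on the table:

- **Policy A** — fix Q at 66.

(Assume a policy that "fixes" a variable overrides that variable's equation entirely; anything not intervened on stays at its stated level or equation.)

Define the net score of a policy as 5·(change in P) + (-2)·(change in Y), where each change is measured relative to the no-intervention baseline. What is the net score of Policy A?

-990

Baseline:
  M = 134
  Q = 84
  N = 69 + 3·84 = 321
  P = -40 − 4·84 + 3·321 = 587
  Y = -3 − 5·134 + 3·84 − 6·321 = -2347
Policy A (Q := 66):
  M = 134
  Q = 66
  N = 69 + 3·66 = 267
  P = -40 − 4·66 + 3·267 = 497
  Y = -3 − 5·134 + 3·66 − 6·267 = -2077
ΔP = 497 − 587 = -90; ΔY = -2077 − (-2347) = 270
Score = 5·(-90) + (-2)·270 = -990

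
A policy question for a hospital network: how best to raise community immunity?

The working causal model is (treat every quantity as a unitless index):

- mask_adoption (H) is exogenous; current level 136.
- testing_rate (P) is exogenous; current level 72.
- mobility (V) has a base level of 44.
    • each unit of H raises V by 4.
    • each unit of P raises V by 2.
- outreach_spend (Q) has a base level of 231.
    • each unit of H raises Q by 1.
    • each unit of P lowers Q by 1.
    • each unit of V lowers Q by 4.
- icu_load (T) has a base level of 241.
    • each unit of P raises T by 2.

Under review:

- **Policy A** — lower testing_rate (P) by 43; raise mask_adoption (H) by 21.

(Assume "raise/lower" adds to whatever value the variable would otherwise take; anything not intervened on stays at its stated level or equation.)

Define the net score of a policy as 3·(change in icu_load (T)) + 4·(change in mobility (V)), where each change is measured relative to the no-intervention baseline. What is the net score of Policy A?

-266

Baseline:
  H = 136
  P = 72
  V = 44 + 4·136 + 2·72 = 732
  T = 241 + 2·72 = 385
Policy A (P − 43, H + 21):
  H = 136 + 21 = 157
  P = 72 − 43 = 29
  V = 44 + 4·157 + 2·29 = 730
  T = 241 + 2·29 = 299
ΔT = 299 − 385 = -86; ΔV = 730 − 732 = -2
Score = 3·(-86) + 4·(-2) = -266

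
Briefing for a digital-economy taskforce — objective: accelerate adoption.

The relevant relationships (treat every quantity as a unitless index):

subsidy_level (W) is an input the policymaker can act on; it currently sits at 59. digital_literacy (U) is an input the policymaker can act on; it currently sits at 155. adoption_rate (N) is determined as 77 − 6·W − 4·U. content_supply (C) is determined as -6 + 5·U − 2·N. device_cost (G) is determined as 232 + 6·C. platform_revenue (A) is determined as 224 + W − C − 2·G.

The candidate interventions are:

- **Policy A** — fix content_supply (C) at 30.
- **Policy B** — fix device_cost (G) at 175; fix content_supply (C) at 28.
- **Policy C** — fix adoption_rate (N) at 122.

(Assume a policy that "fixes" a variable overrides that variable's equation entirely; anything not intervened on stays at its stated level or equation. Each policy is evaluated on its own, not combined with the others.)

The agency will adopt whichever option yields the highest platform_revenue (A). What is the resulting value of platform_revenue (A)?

Policy A (C := 30):
  W = 59
  U = 155
  N = 77 − 6·59 − 4·155 = -897
  C = 30
  G = 232 + 6·30 = 412
  A = 224 + 59 − 30 − 2·412 = -571
Policy B (G := 175, C := 28):
  W = 59
  U = 155
  N = 77 − 6·59 − 4·155 = -897
  C = 28
  G = 175
  A = 224 + 59 − 28 − 2·175 = -95
Policy C (N := 122):
  W = 59
  U = 155
  N = 122
  C = -6 + 5·155 − 2·122 = 525
  G = 232 + 6·525 = 3382
  A = 224 + 59 − 525 − 2·3382 = -7006
Comparing — Policy A: A=-571, Policy B: A=-95, Policy C: A=-7006. Highest is -95 (Policy B).

-95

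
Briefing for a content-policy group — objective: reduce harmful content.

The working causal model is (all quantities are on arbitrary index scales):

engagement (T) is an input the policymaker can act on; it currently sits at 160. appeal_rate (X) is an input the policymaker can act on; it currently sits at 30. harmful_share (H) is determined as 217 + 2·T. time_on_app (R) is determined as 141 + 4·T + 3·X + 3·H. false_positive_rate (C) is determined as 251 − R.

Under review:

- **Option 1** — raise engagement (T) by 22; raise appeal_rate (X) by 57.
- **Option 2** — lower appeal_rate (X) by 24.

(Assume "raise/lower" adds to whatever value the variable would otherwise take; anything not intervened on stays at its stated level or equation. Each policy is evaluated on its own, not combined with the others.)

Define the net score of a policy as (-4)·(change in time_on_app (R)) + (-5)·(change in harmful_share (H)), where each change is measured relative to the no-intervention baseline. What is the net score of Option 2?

288

Baseline:
  T = 160
  X = 30
  H = 217 + 2·160 = 537
  R = 141 + 4·160 + 3·30 + 3·537 = 2482
Option 2 (X − 24):
  T = 160
  X = 30 − 24 = 6
  H = 217 + 2·160 = 537
  R = 141 + 4·160 + 3·6 + 3·537 = 2410
ΔR = 2410 − 2482 = -72; ΔH = 537 − 537 = 0
Score = (-4)·(-72) + (-5)·0 = 288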